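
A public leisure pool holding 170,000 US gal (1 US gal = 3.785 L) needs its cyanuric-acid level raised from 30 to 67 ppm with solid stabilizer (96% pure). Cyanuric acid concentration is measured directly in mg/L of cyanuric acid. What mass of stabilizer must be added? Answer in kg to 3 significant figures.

24.8 kg

Volume: 170,000 US gal × 3.785 L/gal = 643,450 L.
CYA to add: (67 − 30) = 37 mg/L × 643,450 L = 23,810 g cyanuric acid.
At 96% purity: 23,810 / 0.96 = 24,800 g product.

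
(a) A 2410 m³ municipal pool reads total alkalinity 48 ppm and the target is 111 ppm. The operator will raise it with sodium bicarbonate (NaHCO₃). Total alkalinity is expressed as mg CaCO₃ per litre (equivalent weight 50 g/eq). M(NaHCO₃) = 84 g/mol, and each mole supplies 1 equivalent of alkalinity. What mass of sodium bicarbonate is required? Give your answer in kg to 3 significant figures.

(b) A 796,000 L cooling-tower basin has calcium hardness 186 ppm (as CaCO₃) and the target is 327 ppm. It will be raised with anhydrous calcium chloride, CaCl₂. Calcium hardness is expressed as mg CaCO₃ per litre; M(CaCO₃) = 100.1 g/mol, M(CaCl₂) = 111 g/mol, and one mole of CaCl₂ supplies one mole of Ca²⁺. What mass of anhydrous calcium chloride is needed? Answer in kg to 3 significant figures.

(a) 255 kg; (b) 124 kg

(a) Volume: 2410 m³ = 2,410,000 L.
(a) Alkalinity to add: (111 − 48) = 63 mg/L as CaCO₃ × 2,410,000 L = 151,800 g as CaCO₃.
(a) Equivalents: 151,800 g ÷ 50 g/eq = 3037 eq.
(a) NaHCO₃ supplies 1 eq per mole → 3037 mol.
(a) Mass: 3037 mol × 84 g/mol = 255,100 g.

(b) Hardness to add: (327 − 186) = 141 mg/L as CaCO₃ × 796,000 L = 112,200 g as CaCO₃.
(b) Moles of Ca²⁺ (1 mol Ca²⁺ ≡ 1 mol CaCO₃): 112,200 / 100.1 g/mol = 1121 mol.
(b) Mass of CaCl₂: 1121 × 111 = 124,500 g.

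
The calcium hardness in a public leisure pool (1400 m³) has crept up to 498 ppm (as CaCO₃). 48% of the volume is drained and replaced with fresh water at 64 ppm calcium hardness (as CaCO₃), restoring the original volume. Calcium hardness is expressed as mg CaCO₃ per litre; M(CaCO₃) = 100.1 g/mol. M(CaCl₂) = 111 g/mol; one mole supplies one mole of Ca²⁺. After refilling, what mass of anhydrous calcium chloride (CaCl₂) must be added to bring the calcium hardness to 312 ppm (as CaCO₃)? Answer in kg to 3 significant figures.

Volume: 1400 m³ = 1,400,000 L.
After draining 48% and refilling: 498 × 0.52 + 64 × 0.48 = 289.68 ppm.
Deficit to target: 312 − 289.68 = 22.32 mg/L.
As CaCO₃: 22.32 mg/L × 1,400,000 L = 31,250 g; ÷ 100.1 = 312.2 mol Ca²⁺.
Mass: 312.2 × 111 = 34,650 g.

34.7 kg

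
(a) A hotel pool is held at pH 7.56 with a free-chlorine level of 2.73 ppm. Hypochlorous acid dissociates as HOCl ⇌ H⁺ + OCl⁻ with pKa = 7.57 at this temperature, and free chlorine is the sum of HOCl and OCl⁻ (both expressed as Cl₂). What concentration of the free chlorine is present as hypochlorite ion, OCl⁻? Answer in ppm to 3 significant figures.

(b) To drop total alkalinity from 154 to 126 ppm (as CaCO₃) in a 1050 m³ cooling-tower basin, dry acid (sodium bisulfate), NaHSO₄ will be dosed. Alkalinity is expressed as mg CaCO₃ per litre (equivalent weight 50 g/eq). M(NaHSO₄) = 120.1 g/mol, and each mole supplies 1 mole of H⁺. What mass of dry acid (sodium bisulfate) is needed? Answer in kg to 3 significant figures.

(a) 1.35 ppm; (b) 70.6 kg

(a) [OCl⁻]/[HOCl] = 10^(pH − pKa) = 10^(7.56 − 7.57) = 10^-0.01 = 0.9772.
(a) Fraction as HOCl = 1 / (1 + 0.9772) = 0.5058.
(a) OCl⁻ = (1 − 0.5058) × 2.73 ppm = 1.349 ppm.

(b) Volume: 1050 m³ = 1,050,000 L.
(b) Alkalinity to neutralize: (154 − 126) = 28 mg/L as CaCO₃ × 1,050,000 L = 29,400 g as CaCO₃.
(b) Equivalents of H⁺ required: 29,400 ÷ 50 g/eq = 588 eq = 588 mol NaHSO₄.
(b) Mass of NaHSO₄: 588 × 120.1 = 70,620 g.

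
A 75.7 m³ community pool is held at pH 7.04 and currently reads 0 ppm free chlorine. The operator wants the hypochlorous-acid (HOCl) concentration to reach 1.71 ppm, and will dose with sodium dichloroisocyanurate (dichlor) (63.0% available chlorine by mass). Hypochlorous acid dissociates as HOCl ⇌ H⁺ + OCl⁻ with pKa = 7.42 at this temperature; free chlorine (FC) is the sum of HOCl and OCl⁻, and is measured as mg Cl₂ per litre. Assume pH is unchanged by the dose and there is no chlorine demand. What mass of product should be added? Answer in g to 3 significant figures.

291 g

Volume: 75.7 m³ = 75,700 L.
[OCl⁻]/[HOCl] = 10^(pH − pKa) = 10^(7.04 − 7.42) = 0.4169; fraction as HOCl = 1/(1 + 0.4169) = 0.7058.
Free chlorine required for 1.71 ppm HOCl: 1.71 / 0.7058 = 2.423 ppm.
FC to add: 2.423 − 0 = 2.423 mg/L as Cl₂.
Cl₂ equivalent: 2.423 mg/L × 75,700 L = 183.4 g.
Product at 63.0% available Cl: 183.4 / 0.63 = 291.1 g.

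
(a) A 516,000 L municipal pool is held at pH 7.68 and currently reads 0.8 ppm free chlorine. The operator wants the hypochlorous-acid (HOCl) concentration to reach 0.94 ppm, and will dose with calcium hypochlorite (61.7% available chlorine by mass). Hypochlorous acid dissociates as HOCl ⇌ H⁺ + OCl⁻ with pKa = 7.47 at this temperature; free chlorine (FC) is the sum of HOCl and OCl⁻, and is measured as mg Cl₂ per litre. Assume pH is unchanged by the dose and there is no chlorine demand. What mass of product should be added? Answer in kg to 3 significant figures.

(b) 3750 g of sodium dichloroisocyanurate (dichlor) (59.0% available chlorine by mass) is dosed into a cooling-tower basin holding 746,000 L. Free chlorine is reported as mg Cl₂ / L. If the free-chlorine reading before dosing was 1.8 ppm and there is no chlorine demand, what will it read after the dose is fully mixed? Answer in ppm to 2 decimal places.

(a) [OCl⁻]/[HOCl] = 10^(pH − pKa) = 10^(7.68 − 7.47) = 1.622; fraction as HOCl = 1/(1 + 1.622) = 0.3814.
(a) Free chlorine required for 0.94 ppm HOCl: 0.94 / 0.3814 = 2.465 ppm.
(a) FC to add: 2.465 − 0.8 = 1.665 mg/L as Cl₂.
(a) Cl₂ equivalent: 1.665 mg/L × 516,000 L = 858.9 g.
(a) Product at 61.7% available Cl: 858.9 / 0.617 = 1392 g.

(b) Available chlorine delivered: 3750 g × 0.59 = 2212 g as Cl₂.
(b) Concentration rise: 2212 g / 746,000 L = 2.966 mg/L = 2.97 ppm.
(b) Final FC: 1.8 + 2.97 = 4.77 ppm.

(a) 1.39 kg; (b) 4.77 ppm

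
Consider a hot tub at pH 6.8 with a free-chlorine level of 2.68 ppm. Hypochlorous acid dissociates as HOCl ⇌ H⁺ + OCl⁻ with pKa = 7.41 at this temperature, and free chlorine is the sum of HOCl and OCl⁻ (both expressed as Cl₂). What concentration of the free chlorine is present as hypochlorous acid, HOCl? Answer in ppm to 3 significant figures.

[OCl⁻]/[HOCl] = 10^(pH − pKa) = 10^(6.8 − 7.41) = 10^-0.61 = 0.2455.
Fraction as HOCl = 1 / (1 + 0.2455) = 0.8029.
HOCl = 0.8029 × 2.68 ppm = 2.152 ppm.

2.15 ppm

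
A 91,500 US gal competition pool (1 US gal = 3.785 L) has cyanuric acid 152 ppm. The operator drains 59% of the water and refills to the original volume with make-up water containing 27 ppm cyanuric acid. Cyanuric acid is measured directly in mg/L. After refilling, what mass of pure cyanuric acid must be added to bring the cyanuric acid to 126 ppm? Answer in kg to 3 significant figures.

16.5 kg

Volume: 91,500 US gal × 3.785 L/gal = 346,328 L.
After draining 59% and refilling: 152 × 0.41 + 27 × 0.59 = 78.25 ppm.
Deficit to target: 126 − 78.25 = 47.75 mg/L.
Mass: 47.75 mg/L × 346,328 L = 16,540 g cyanuric acid.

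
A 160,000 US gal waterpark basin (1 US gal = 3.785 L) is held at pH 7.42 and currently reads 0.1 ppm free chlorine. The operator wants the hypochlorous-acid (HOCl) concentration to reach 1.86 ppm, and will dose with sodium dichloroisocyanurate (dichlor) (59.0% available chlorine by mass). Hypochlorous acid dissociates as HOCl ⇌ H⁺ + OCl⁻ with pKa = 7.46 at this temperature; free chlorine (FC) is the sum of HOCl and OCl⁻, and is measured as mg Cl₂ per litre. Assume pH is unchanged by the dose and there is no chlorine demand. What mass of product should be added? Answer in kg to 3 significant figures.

3.55 kg

Volume: 160,000 US gal × 3.785 L/gal = 605,600 L.
[OCl⁻]/[HOCl] = 10^(pH − pKa) = 10^(7.42 − 7.46) = 0.912; fraction as HOCl = 1/(1 + 0.912) = 0.523.
Free chlorine required for 1.86 ppm HOCl: 1.86 / 0.523 = 3.556 ppm.
FC to add: 3.556 − 0.1 = 3.456 mg/L as Cl₂.
Cl₂ equivalent: 3.456 mg/L × 605,600 L = 2093 g.
Product at 59.0% available Cl: 2093 / 0.59 = 3548 g.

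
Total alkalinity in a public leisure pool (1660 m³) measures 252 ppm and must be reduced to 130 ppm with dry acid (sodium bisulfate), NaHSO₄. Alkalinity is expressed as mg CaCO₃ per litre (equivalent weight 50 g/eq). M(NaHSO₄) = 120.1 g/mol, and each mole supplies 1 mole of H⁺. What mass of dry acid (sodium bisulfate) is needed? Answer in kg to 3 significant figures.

486 kg

Volume: 1660 m³ = 1,660,000 L.
Alkalinity to neutralize: (252 − 130) = 122 mg/L as CaCO₃ × 1,660,000 L = 202,500 g as CaCO₃.
Equivalents of H⁺ required: 202,500 ÷ 50 g/eq = 4050 eq = 4050 mol NaHSO₄.
Mass of NaHSO₄: 4050 × 120.1 = 486,500 g.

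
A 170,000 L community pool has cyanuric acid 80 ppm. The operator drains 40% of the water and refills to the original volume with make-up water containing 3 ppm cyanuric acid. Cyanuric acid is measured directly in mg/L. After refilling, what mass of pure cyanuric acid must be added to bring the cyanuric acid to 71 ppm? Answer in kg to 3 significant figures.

3.71 kg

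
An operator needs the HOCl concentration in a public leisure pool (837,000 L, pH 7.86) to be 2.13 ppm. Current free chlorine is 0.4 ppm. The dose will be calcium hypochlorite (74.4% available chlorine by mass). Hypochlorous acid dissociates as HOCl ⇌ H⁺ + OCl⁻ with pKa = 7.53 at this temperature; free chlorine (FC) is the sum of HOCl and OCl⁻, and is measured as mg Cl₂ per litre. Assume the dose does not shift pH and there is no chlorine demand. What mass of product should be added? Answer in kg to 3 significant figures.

7.07 kg

[OCl⁻]/[HOCl] = 10^(pH − pKa) = 10^(7.86 − 7.53) = 2.138; fraction as HOCl = 1/(1 + 2.138) = 0.3187.
Free chlorine required for 2.13 ppm HOCl: 2.13 / 0.3187 = 6.684 ppm.
FC to add: 6.684 − 0.4 = 6.284 mg/L as Cl₂.
Cl₂ equivalent: 6.284 mg/L × 837,000 L = 5260 g.
Product at 74.4% available Cl: 5260 / 0.744 = 7069 g.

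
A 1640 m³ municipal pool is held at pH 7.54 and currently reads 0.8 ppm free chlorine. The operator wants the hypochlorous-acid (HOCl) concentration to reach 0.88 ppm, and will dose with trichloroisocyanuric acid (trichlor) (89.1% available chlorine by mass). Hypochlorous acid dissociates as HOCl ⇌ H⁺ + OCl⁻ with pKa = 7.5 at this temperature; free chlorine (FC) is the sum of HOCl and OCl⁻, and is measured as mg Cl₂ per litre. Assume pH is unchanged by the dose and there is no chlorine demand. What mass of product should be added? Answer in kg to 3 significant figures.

1.92 kg

Volume: 1640 m³ = 1,640,000 L.
[OCl⁻]/[HOCl] = 10^(pH − pKa) = 10^(7.54 − 7.5) = 1.096; fraction as HOCl = 1/(1 + 1.096) = 0.477.
Free chlorine required for 0.88 ppm HOCl: 0.88 / 0.477 = 1.845 ppm.
FC to add: 1.845 − 0.8 = 1.045 mg/L as Cl₂.
Cl₂ equivalent: 1.045 mg/L × 1,640,000 L = 1714 g.
Product at 89.1% available Cl: 1714 / 0.891 = 1923 g.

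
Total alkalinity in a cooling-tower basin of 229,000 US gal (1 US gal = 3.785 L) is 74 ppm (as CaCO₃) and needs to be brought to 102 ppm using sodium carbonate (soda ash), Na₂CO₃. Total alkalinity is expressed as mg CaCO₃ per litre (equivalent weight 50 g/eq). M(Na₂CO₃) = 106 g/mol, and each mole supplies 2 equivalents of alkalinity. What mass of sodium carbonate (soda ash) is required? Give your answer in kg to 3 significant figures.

25.7 kg

Volume: 229,000 US gal × 3.785 L/gal = 866,765 L.
Alkalinity to add: (102 − 74) = 28 mg/L as CaCO₃ × 866,765 L = 24,270 g as CaCO₃.
Equivalents: 24,270 g ÷ 50 g/eq = 485.4 eq.
Each mole of Na₂CO₃ supplies 2 eq, so 485.4 / 2 = 242.7 mol.
Mass: 242.7 mol × 106 g/mol = 25,730 g.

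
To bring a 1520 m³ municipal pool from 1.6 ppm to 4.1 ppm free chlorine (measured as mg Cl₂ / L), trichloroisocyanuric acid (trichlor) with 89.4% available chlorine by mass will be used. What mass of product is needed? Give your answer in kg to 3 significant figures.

4.25 kg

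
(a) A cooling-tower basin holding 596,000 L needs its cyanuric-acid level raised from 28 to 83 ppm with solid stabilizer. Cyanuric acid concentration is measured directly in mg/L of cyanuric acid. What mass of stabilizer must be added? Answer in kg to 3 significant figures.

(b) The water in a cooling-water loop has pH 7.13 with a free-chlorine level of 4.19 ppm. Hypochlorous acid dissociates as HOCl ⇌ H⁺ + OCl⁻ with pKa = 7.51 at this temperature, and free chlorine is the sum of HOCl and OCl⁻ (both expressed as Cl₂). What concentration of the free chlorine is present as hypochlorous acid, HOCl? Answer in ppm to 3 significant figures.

(a) 32.8 kg; (b) 2.96 ppm

(a) CYA to add: (83 − 28) = 55 mg/L × 596,000 L = 32,780 g cyanuric acid.

(b) [OCl⁻]/[HOCl] = 10^(pH − pKa) = 10^(7.13 − 7.51) = 10^-0.38 = 0.4169.
(b) Fraction as HOCl = 1 / (1 + 0.4169) = 0.7058.
(b) HOCl = 0.7058 × 4.19 ppm = 2.957 ppm.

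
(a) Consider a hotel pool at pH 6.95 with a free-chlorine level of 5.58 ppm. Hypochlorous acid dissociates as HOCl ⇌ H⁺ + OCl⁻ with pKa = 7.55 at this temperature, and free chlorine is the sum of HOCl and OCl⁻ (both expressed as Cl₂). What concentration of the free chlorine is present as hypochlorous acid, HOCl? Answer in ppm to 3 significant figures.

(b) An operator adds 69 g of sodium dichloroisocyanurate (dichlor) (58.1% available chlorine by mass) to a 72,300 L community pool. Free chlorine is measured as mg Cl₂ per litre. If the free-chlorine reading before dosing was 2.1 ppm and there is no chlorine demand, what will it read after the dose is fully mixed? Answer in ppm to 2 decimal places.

(a) [OCl⁻]/[HOCl] = 10^(pH − pKa) = 10^(6.95 − 7.55) = 10^-0.60 = 0.2512.
(a) Fraction as HOCl = 1 / (1 + 0.2512) = 0.7992.
(a) HOCl = 0.7992 × 5.58 ppm = 4.46 ppm.

(b) Available chlorine delivered: 69 g × 0.581 = 40.09 g as Cl₂.
(b) Concentration rise: 40.09 g / 72,300 L = 0.5545 mg/L = 0.55 ppm.
(b) Final FC: 2.1 + 0.55 = 2.65 ppm.

(a) 4.46 ppm; (b) 2.65 ppm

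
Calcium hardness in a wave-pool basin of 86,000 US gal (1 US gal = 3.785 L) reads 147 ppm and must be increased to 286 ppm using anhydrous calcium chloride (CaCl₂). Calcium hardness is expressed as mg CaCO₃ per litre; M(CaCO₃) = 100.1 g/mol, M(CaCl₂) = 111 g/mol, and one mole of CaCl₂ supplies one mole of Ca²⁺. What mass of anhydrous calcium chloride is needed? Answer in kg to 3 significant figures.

Volume: 86,000 US gal × 3.785 L/gal = 325,510 L.
Hardness to add: (286 − 147) = 139 mg/L as CaCO₃ × 325,510 L = 45,250 g as CaCO₃.
Moles of Ca²⁺ (1 mol Ca²⁺ ≡ 1 mol CaCO₃): 45,250 / 100.1 g/mol = 452 mol.
Mass of CaCl₂: 452 × 111 = 50,170 g.

50.2 kg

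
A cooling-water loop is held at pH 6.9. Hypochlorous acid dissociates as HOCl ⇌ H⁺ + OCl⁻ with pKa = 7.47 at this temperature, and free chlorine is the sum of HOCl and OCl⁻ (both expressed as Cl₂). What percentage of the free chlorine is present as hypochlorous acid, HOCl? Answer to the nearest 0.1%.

78.8%

[OCl⁻]/[HOCl] = 10^(pH − pKa) = 10^(6.9 − 7.47) = 10^-0.57 = 0.2692.
Fraction as HOCl = 1 / (1 + 0.2692) = 0.7879.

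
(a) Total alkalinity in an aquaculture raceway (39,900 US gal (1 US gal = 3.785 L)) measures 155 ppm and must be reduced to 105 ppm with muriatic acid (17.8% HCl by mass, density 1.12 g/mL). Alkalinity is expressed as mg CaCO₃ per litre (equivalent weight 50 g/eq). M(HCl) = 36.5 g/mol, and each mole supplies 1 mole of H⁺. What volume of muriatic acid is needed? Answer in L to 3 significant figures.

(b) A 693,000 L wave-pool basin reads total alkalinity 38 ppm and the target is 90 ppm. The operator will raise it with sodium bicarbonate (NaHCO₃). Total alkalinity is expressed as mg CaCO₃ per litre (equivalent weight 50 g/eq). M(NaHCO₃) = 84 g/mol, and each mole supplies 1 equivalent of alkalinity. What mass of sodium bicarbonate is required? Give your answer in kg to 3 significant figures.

(a) 27.6 L; (b) 60.5 kg

(a) Volume: 39,900 US gal × 3.785 L/gal = 151,022 L.
(a) Alkalinity to neutralize: (155 − 105) = 50 mg/L as CaCO₃ × 151,022 L = 7551 g as CaCO₃.
(a) Equivalents of H⁺ required: 7551 ÷ 50 g/eq = 151 eq = 151 mol HCl.
(a) Mass of HCl: 151 × 36.5 = 5512 g.
(a) Mass of 17.8% solution: 5512 / 0.178 = 30,970 g.
(a) Volume: 30,970 g ÷ 1.12 g/mL = 27,650 mL.

(b) Alkalinity to add: (90 − 38) = 52 mg/L as CaCO₃ × 693,000 L = 36,040 g as CaCO₃.
(b) Equivalents: 36,040 g ÷ 50 g/eq = 720.7 eq.
(b) NaHCO₃ supplies 1 eq per mole → 720.7 mol.
(b) Mass: 720.7 mol × 84 g/mol = 60,540 g.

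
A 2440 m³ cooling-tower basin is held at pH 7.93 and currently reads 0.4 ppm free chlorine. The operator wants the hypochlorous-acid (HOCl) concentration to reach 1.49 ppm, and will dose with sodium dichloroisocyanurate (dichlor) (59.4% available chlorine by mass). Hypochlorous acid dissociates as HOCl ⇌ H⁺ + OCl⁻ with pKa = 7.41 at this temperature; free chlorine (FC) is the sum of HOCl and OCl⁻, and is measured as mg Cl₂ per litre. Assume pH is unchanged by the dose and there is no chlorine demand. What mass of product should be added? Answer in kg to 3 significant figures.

Volume: 2440 m³ = 2,440,000 L.
[OCl⁻]/[HOCl] = 10^(pH − pKa) = 10^(7.93 − 7.41) = 3.311; fraction as HOCl = 1/(1 + 3.311) = 0.2319.
Free chlorine required for 1.49 ppm HOCl: 1.49 / 0.2319 = 6.424 ppm.
FC to add: 6.424 − 0.4 = 6.024 mg/L as Cl₂.
Cl₂ equivalent: 6.024 mg/L × 2,440,000 L = 14,700 g.
Product at 59.4% available Cl: 14,700 / 0.594 = 24,740 g.

24.7 kg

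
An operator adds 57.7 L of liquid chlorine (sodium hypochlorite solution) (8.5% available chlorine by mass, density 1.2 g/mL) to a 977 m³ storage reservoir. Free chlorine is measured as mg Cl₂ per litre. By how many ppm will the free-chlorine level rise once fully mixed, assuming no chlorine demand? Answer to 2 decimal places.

Volume: 977 m³ = 977,000 L.
Mass of solution: 57.7 L × 1000 mL/L × 1.2 g/mL = 69,240 g.
Available chlorine delivered: 69,240 g × 0.085 = 5885 g as Cl₂.
Concentration rise: 5885 g / 977,000 L = 6.024 mg/L = 6.02 ppm.

6.02 ppm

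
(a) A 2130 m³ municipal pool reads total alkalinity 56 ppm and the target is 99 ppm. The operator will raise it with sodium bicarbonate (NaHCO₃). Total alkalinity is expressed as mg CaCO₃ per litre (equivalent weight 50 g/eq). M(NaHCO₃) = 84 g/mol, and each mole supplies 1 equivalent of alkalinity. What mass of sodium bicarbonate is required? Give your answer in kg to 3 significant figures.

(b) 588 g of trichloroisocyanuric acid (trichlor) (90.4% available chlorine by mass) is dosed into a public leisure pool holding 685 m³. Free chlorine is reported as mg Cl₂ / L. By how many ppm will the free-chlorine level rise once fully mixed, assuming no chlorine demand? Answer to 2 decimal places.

(a) 154 kg; (b) 0.78 ppm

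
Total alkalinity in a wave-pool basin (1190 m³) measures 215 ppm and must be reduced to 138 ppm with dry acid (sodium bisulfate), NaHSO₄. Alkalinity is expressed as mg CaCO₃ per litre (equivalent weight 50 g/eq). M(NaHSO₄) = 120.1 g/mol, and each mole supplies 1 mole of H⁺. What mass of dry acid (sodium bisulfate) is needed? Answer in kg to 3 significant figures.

220 kg

Volume: 1190 m³ = 1,190,000 L.
Alkalinity to neutralize: (215 − 138) = 77 mg/L as CaCO₃ × 1,190,000 L = 91,630 g as CaCO₃.
Equivalents of H⁺ required: 91,630 ÷ 50 g/eq = 1833 eq = 1833 mol NaHSO₄.
Mass of NaHSO₄: 1833 × 120.1 = 220,100 g.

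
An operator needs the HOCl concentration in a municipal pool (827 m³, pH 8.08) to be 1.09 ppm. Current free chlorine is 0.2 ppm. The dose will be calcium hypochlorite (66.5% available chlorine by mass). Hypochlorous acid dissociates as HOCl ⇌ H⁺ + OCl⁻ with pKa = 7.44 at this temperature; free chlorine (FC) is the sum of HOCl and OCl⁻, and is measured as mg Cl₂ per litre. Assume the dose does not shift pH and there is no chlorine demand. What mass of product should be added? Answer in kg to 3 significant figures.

7.02 kg

Volume: 827 m³ = 827,000 L.
[OCl⁻]/[HOCl] = 10^(pH − pKa) = 10^(8.08 − 7.44) = 4.365; fraction as HOCl = 1/(1 + 4.365) = 0.1864.
Free chlorine required for 1.09 ppm HOCl: 1.09 / 0.1864 = 5.848 ppm.
FC to add: 5.848 − 0.2 = 5.648 mg/L as Cl₂.
Cl₂ equivalent: 5.648 mg/L × 827,000 L = 4671 g.
Product at 66.5% available Cl: 4671 / 0.665 = 7024 g.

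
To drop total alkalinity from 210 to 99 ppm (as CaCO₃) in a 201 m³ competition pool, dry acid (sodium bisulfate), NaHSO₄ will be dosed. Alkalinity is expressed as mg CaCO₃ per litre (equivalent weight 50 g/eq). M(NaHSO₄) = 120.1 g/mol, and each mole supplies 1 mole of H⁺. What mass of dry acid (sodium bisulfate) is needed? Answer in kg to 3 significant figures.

53.6 kg

Volume: 201 m³ = 201,000 L.
Alkalinity to neutralize: (210 − 99) = 111 mg/L as CaCO₃ × 201,000 L = 22,310 g as CaCO₃.
Equivalents of H⁺ required: 22,310 ÷ 50 g/eq = 446.2 eq = 446.2 mol NaHSO₄.
Mass of NaHSO₄: 446.2 × 120.1 = 53,590 g.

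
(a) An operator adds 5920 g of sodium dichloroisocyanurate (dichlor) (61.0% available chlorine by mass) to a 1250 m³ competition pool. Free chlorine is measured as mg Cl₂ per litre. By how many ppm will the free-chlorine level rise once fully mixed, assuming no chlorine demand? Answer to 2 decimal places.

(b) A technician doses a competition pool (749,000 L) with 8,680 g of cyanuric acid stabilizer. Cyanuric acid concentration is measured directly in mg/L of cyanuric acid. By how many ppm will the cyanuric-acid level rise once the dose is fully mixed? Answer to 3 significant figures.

(a) 2.89 ppm; (b) 11.6 ppm

(a) Volume: 1250 m³ = 1,250,000 L.
(a) Available chlorine delivered: 5920 g × 0.61 = 3611 g as Cl₂.
(a) Concentration rise: 3611 g / 1,250,000 L = 2.889 mg/L = 2.89 ppm.

(b) Rise: 8,680 g / 749,000 L × 1000 = 11.59 mg/L.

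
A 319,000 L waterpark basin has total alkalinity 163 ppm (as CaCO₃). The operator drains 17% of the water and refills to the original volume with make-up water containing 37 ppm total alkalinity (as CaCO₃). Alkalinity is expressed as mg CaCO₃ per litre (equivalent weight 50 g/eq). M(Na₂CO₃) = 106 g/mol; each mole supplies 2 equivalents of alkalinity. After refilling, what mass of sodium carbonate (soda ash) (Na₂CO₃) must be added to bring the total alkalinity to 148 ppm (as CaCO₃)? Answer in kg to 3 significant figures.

2.17 kg

After draining 17% and refilling: 163 × 0.83 + 37 × 0.17 = 141.58 ppm.
Deficit to target: 148 − 141.58 = 6.42 mg/L.
As CaCO₃: 6.42 mg/L × 319,000 L = 2048 g; ÷ 50 g/eq ÷ 2 = 20.48 mol Na₂CO₃.
Mass: 20.48 × 106 = 2171 g.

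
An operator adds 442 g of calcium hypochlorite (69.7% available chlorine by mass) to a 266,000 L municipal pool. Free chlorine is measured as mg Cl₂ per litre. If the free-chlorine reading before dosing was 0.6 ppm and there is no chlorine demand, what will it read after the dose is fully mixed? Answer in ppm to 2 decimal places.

1.76 ppm

Available chlorine delivered: 442 g × 0.697 = 308.1 g as Cl₂.
Concentration rise: 308.1 g / 266,000 L = 1.158 mg/L = 1.16 ppm.
Final FC: 0.6 + 1.16 = 1.76 ppm.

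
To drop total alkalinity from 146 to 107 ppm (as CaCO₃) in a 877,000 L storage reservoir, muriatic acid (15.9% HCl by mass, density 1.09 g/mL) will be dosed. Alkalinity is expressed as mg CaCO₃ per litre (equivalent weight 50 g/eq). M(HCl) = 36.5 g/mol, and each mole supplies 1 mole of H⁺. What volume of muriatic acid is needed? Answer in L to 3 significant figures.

144 L

Alkalinity to neutralize: (146 − 107) = 39 mg/L as CaCO₃ × 877,000 L = 34,200 g as CaCO₃.
Equivalents of H⁺ required: 34,200 ÷ 50 g/eq = 684.1 eq = 684.1 mol HCl.
Mass of HCl: 684.1 × 36.5 = 24,970 g.
Mass of 15.9% solution: 24,970 / 0.159 = 157,000 g.
Volume: 157,000 g ÷ 1.09 g/mL = 144,100 mL.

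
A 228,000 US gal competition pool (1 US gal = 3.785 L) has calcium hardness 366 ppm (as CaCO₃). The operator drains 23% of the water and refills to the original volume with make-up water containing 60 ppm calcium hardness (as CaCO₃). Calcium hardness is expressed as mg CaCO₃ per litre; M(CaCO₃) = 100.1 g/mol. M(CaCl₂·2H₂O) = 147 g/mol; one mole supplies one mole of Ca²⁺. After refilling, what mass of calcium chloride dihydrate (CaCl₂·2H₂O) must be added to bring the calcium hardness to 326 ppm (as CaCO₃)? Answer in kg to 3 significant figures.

Volume: 228,000 US gal × 3.785 L/gal = 862,980 L.
After draining 23% and refilling: 366 × 0.77 + 60 × 0.23 = 295.62 ppm.
Deficit to target: 326 − 295.62 = 30.38 mg/L.
As CaCO₃: 30.38 mg/L × 862,980 L = 26,220 g; ÷ 100.1 = 261.9 mol Ca²⁺.
Mass: 261.9 × 147 = 38,500 g.

38.5 kg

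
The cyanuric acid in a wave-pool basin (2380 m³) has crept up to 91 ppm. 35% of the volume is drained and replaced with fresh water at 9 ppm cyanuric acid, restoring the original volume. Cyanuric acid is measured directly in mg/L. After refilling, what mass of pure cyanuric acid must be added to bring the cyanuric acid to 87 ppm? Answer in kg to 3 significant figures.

Volume: 2380 m³ = 2,380,000 L.
After draining 35% and refilling: 91 × 0.65 + 9 × 0.35 = 62.3 ppm.
Deficit to target: 87 − 62.3 = 24.7 mg/L.
Mass: 24.7 mg/L × 2,380,000 L = 58,790 g cyanuric acid.

58.8 kg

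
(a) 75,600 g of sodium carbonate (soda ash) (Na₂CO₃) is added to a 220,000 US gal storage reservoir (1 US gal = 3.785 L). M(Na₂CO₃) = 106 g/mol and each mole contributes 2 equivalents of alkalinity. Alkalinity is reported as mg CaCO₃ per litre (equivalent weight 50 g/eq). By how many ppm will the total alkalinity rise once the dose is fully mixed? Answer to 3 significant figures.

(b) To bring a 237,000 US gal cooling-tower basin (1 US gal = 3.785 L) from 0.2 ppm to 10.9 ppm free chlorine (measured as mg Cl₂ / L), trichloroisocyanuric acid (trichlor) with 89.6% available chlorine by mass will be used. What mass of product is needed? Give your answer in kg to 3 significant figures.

(a) Volume: 220,000 US gal × 3.785 L/gal = 832,700 L.
(a) Moles of Na₂CO₃: 75,600 g ÷ 106 g/mol = 713.2 mol → 1426 eq of alkalinity.
(a) As CaCO₃: 1426 eq × 50 g/eq = 71,320 g.
(a) Rise: 71,320 g / 832,700 L × 1000 = 85.65 mg/L.

(b) Volume: 237,000 US gal × 3.785 L/gal = 897,045 L.
(b) Chlorine deficit: 10.9 − 0.2 = 10.7 ppm = 10.7 mg/L as Cl₂.
(b) Cl₂ equivalent needed: 10.7 mg/L × 897,045 L = 9,598,000 mg = 9598 g.
(b) Product at 89.6% available chlorine: 9598 / 0.896 = 10,710 g.

(a) 85.6 ppm; (b) 10.7 kg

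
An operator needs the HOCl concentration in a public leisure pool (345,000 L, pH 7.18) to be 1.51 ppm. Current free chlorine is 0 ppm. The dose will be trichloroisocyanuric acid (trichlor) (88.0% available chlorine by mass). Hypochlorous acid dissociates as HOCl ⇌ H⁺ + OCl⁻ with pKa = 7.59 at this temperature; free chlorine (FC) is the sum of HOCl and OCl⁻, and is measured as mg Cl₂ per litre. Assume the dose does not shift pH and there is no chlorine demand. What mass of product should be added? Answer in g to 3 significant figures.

[OCl⁻]/[HOCl] = 10^(pH − pKa) = 10^(7.18 − 7.59) = 0.389; fraction as HOCl = 1/(1 + 0.389) = 0.7199.
Free chlorine required for 1.51 ppm HOCl: 1.51 / 0.7199 = 2.097 ppm.
FC to add: 2.097 − 0 = 2.097 mg/L as Cl₂.
Cl₂ equivalent: 2.097 mg/L × 345,000 L = 723.6 g.
Product at 88.0% available Cl: 723.6 / 0.88 = 822.3 g.

822 g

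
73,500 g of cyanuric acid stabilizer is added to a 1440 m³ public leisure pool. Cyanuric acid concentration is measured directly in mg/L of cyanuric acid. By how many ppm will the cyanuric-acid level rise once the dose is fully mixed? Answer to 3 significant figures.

Volume: 1440 m³ = 1,440,000 L.
Rise: 73,500 g / 1,440,000 L × 1000 = 51.04 mg/L.

51.0 ppm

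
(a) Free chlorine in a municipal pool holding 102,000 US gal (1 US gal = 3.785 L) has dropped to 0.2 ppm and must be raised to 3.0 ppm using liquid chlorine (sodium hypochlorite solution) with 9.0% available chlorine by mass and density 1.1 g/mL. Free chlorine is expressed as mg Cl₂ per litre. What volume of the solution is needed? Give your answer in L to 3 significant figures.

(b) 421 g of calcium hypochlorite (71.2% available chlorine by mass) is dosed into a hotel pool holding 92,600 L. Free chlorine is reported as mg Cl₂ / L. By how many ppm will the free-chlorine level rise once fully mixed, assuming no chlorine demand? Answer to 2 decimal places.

(a) 10.9 L; (b) 3.24 ppm

(a) Volume: 102,000 US gal × 3.785 L/gal = 386,070 L.
(a) Chlorine deficit: 3.0 − 0.2 = 2.8 ppm = 2.8 mg/L as Cl₂.
(a) Cl₂ equivalent needed: 2.8 mg/L × 386,070 L = 1,081,000 mg = 1081 g.
(a) Product at 9.0% available chlorine: 1081 / 0.09 = 12,010 g.
(a) Volume at density 1.1 g/mL: 12,010 g ÷ 1.1 g/mL = 10,920 mL.

(b) Available chlorine delivered: 421 g × 0.712 = 299.8 g as Cl₂.
(b) Concentration rise: 299.8 g / 92,600 L = 3.237 mg/L = 3.24 ppm.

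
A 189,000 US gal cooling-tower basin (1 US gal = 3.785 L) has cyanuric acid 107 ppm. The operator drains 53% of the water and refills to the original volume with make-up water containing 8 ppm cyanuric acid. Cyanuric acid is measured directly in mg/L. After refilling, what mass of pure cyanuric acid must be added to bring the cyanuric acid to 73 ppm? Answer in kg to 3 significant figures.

13.2 kg

Volume: 189,000 US gal × 3.785 L/gal = 715,365 L.
After draining 53% and refilling: 107 × 0.47 + 8 × 0.53 = 54.53 ppm.
Deficit to target: 73 − 54.53 = 18.47 mg/L.
Mass: 18.47 mg/L × 715,365 L = 13,210 g cyanuric acid.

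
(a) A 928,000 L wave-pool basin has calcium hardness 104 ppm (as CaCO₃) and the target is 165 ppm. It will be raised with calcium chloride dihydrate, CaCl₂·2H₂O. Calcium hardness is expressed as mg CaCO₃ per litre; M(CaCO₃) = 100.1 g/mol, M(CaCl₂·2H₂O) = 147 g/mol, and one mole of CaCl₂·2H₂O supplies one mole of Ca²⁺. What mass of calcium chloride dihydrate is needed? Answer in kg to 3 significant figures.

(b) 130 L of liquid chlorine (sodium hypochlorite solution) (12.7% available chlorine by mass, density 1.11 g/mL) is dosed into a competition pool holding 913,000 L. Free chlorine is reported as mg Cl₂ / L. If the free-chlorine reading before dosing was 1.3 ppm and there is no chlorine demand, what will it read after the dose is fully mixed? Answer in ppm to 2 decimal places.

(a) Hardness to add: (165 − 104) = 61 mg/L as CaCO₃ × 928,000 L = 56,610 g as CaCO₃.
(a) Moles of Ca²⁺ (1 mol Ca²⁺ ≡ 1 mol CaCO₃): 56,610 / 100.1 g/mol = 565.5 mol.
(a) Mass of CaCl₂·2H₂O: 565.5 × 147 = 83,130 g.

(b) Mass of solution: 130 L × 1000 mL/L × 1.11 g/mL = 144,300 g.
(b) Available chlorine delivered: 144,300 g × 0.127 = 18,330 g as Cl₂.
(b) Concentration rise: 18,330 g / 913,000 L = 20.07 mg/L = 20.07 ppm.
(b) Final FC: 1.3 + 20.07 = 21.37 ppm.

(a) 83.1 kg; (b) 21.37 ppm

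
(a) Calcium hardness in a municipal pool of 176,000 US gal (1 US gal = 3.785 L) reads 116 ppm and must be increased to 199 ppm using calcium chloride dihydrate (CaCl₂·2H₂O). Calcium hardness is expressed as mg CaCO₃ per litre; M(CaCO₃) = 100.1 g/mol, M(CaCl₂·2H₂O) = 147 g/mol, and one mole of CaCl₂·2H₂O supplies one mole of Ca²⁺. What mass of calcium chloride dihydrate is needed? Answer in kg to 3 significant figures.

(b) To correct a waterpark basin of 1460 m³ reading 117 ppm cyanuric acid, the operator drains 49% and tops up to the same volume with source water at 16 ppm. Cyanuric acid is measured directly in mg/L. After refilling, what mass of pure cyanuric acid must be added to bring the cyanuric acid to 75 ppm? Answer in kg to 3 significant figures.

(a) Volume: 176,000 US gal × 3.785 L/gal = 666,160 L.
(a) Hardness to add: (199 − 116) = 83 mg/L as CaCO₃ × 666,160 L = 55,290 g as CaCO₃.
(a) Moles of Ca²⁺ (1 mol Ca²⁺ ≡ 1 mol CaCO₃): 55,290 / 100.1 g/mol = 552.4 mol.
(a) Mass of CaCl₂·2H₂O: 552.4 × 147 = 81,200 g.

(b) Volume: 1460 m³ = 1,460,000 L.
(b) After draining 49% and refilling: 117 × 0.51 + 16 × 0.49 = 67.51 ppm.
(b) Deficit to target: 75 − 67.51 = 7.49 mg/L.
(b) Mass: 7.49 mg/L × 1,460,000 L = 10,940 g cyanuric acid.

(a) 81.2 kg; (b) 10.9 kg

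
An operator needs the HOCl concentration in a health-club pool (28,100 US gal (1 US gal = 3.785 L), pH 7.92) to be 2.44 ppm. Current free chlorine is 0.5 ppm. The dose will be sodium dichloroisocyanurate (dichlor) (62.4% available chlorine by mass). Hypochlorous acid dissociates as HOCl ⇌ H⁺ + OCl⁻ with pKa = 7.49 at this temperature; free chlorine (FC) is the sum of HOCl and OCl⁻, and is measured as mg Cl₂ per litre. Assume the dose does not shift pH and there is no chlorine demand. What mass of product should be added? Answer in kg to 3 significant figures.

Volume: 28,100 US gal × 3.785 L/gal = 106,358 L.
[OCl⁻]/[HOCl] = 10^(pH − pKa) = 10^(7.92 − 7.49) = 2.692; fraction as HOCl = 1/(1 + 2.692) = 0.2709.
Free chlorine required for 2.44 ppm HOCl: 2.44 / 0.2709 = 9.007 ppm.
FC to add: 9.007 − 0.5 = 8.507 mg/L as Cl₂.
Cl₂ equivalent: 8.507 mg/L × 106,358 L = 904.8 g.
Product at 62.4% available Cl: 904.8 / 0.624 = 1450 g.

1.45 kg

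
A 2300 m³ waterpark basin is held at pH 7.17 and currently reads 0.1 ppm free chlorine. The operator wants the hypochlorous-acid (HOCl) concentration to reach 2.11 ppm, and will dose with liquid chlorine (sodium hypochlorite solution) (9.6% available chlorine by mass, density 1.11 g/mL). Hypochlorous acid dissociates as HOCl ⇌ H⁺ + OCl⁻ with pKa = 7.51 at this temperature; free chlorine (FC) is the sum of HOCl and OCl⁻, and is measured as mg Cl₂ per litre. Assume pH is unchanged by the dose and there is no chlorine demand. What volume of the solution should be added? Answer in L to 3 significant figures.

Volume: 2300 m³ = 2,300,000 L.
[OCl⁻]/[HOCl] = 10^(pH − pKa) = 10^(7.17 − 7.51) = 0.4571; fraction as HOCl = 1/(1 + 0.4571) = 0.6863.
Free chlorine required for 2.11 ppm HOCl: 2.11 / 0.6863 = 3.074 ppm.
FC to add: 3.074 − 0.1 = 2.974 mg/L as Cl₂.
Cl₂ equivalent: 2.974 mg/L × 2,300,000 L = 6841 g.
Product at 9.6% available Cl: 6841 / 0.096 = 71,260 g.
Volume: 71,260 g ÷ 1.11 g/mL = 64,200 mL.

64.2 L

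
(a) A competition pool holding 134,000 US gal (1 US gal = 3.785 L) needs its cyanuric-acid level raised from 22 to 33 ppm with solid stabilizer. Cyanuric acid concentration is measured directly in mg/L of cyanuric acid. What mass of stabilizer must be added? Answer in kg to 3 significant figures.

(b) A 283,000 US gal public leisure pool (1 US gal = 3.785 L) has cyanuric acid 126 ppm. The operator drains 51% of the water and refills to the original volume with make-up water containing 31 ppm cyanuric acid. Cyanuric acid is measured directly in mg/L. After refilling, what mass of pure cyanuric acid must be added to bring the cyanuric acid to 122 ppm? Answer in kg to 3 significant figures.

(a) 5.58 kg; (b) 47.6 kg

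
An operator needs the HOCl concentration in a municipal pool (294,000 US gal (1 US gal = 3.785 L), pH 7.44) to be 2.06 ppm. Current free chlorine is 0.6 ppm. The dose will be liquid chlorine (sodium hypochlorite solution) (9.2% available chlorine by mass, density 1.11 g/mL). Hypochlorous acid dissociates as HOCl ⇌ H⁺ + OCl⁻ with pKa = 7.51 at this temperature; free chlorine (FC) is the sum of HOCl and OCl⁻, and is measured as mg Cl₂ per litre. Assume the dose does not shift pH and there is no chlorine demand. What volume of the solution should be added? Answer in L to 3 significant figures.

35.0 L

Volume: 294,000 US gal × 3.785 L/gal = 1,112,790 L.
[OCl⁻]/[HOCl] = 10^(pH − pKa) = 10^(7.44 − 7.51) = 0.8511; fraction as HOCl = 1/(1 + 0.8511) = 0.5402.
Free chlorine required for 2.06 ppm HOCl: 2.06 / 0.5402 = 3.813 ppm.
FC to add: 3.813 − 0.6 = 3.213 mg/L as Cl₂.
Cl₂ equivalent: 3.213 mg/L × 1,112,790 L = 3576 g.
Product at 9.2% available Cl: 3576 / 0.092 = 38,870 g.
Volume: 38,870 g ÷ 1.11 g/mL = 35,020 mL.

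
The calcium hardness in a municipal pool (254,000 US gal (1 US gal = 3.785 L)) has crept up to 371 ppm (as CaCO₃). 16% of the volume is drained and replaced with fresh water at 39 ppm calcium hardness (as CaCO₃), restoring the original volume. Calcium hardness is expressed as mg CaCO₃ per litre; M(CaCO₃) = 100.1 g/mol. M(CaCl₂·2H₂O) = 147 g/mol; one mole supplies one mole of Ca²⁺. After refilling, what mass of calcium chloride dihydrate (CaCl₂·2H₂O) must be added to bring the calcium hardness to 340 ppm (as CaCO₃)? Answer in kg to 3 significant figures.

Volume: 254,000 US gal × 3.785 L/gal = 961,390 L.
After draining 16% and refilling: 371 × 0.84 + 39 × 0.16 = 317.88 ppm.
Deficit to target: 340 − 317.88 = 22.12 mg/L.
As CaCO₃: 22.12 mg/L × 961,390 L = 21,270 g; ÷ 100.1 = 212.4 mol Ca²⁺.
Mass: 212.4 × 147 = 31,230 g.

31.2 kg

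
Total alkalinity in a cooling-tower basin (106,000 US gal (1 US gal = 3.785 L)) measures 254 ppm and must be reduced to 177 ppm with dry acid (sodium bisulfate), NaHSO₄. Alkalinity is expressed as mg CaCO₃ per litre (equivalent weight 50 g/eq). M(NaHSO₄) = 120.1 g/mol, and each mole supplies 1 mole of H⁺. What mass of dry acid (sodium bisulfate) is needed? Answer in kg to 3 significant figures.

Volume: 106,000 US gal × 3.785 L/gal = 401,210 L.
Alkalinity to neutralize: (254 − 177) = 77 mg/L as CaCO₃ × 401,210 L = 30,890 g as CaCO₃.
Equivalents of H⁺ required: 30,890 ÷ 50 g/eq = 617.9 eq = 617.9 mol NaHSO₄.
Mass of NaHSO₄: 617.9 × 120.1 = 74,210 g.

74.2 kg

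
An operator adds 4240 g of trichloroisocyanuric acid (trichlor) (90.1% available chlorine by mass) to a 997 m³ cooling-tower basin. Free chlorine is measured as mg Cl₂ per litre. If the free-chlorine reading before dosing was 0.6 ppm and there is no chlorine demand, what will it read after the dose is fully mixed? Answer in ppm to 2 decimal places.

4.43 ppm

Volume: 997 m³ = 997,000 L.
Available chlorine delivered: 4240 g × 0.901 = 3820 g as Cl₂.
Concentration rise: 3820 g / 997,000 L = 3.832 mg/L = 3.83 ppm.
Final FC: 0.6 + 3.83 = 4.43 ppm.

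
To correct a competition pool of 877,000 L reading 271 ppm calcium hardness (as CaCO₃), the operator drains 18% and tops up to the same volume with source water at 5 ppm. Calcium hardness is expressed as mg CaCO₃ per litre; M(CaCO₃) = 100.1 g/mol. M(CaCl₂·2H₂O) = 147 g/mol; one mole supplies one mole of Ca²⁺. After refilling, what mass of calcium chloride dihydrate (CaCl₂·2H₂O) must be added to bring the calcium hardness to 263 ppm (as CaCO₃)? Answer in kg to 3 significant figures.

51.4 kg

After draining 18% and refilling: 271 × 0.82 + 5 × 0.18 = 223.12 ppm.
Deficit to target: 263 − 223.12 = 39.88 mg/L.
As CaCO₃: 39.88 mg/L × 877,000 L = 34,970 g; ÷ 100.1 = 349.4 mol Ca²⁺.
Mass: 349.4 × 147 = 51,360 g.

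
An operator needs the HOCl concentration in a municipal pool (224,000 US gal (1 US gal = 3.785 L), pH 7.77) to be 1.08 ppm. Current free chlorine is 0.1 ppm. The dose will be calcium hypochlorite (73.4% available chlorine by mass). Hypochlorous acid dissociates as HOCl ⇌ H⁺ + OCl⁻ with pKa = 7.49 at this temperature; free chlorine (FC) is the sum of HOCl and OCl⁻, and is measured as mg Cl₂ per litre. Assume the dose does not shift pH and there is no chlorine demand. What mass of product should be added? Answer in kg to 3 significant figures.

3.51 kg

Volume: 224,000 US gal × 3.785 L/gal = 847,840 L.
[OCl⁻]/[HOCl] = 10^(pH − pKa) = 10^(7.77 − 7.49) = 1.905; fraction as HOCl = 1/(1 + 1.905) = 0.3442.
Free chlorine required for 1.08 ppm HOCl: 1.08 / 0.3442 = 3.138 ppm.
FC to add: 3.138 − 0.1 = 3.038 mg/L as Cl₂.
Cl₂ equivalent: 3.038 mg/L × 847,840 L = 2576 g.
Product at 73.4% available Cl: 2576 / 0.734 = 3509 g.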